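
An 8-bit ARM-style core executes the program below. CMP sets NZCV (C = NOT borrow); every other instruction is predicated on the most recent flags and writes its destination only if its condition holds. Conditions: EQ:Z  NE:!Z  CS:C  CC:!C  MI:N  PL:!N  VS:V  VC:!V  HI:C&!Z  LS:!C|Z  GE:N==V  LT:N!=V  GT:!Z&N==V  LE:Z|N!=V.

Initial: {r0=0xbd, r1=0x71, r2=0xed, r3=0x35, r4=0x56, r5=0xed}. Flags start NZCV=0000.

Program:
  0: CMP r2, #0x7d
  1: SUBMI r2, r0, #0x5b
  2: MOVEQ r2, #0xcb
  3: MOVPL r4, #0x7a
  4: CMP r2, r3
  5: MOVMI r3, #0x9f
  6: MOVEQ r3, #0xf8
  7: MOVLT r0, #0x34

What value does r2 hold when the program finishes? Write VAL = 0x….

VAL = 0xed

[0] flags=0011 → (cmp)
[1] flags=0011 MI?F → skip
[2] flags=0011 EQ?F → skip
[3] flags=0011 PL?T → r4=0x7a
[4] flags=1010 → (cmp)
[5] flags=1010 MI?T → r3=0x9f
[6] flags=1010 EQ?F → skip
[7] flags=1010 LT?T → r0=0x34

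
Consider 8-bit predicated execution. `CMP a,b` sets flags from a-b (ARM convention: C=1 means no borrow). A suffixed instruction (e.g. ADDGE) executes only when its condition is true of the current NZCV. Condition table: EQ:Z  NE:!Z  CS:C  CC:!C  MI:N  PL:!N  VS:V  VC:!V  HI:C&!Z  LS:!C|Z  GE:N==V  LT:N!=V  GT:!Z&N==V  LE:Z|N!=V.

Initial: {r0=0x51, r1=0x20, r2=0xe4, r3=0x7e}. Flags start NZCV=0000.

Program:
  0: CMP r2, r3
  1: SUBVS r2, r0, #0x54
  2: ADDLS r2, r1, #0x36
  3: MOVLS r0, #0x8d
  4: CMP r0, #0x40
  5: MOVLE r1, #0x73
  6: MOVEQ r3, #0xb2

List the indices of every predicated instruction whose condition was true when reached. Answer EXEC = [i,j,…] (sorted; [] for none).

0: ✓ CMP  NZCV=0011
1: ✓ SUBVS  r2←0xfd
2: · ADDLS
3: · MOVLS
4: ✓ CMP  NZCV=0010
5: · MOVLE
6: · MOVEQ

EXEC = [1]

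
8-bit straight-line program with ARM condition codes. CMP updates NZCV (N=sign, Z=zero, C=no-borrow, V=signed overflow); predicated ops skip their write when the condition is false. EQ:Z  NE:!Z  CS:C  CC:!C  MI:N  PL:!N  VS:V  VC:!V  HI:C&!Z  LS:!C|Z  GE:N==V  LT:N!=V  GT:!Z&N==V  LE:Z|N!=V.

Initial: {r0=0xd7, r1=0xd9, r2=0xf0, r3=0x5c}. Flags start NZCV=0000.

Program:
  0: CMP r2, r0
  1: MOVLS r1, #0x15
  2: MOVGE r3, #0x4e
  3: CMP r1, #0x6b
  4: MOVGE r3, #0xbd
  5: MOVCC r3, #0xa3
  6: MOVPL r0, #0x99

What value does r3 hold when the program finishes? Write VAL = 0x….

[0] flags=0010 → (cmp)
[1] flags=0010 LS?F → skip
[2] flags=0010 GE?T → r3=0x4e
[3] flags=0011 → (cmp)
[4] flags=0011 GE?F → skip
[5] flags=0011 CC?F → skip
[6] flags=0011 PL?T → r0=0x99

VAL = 0x4e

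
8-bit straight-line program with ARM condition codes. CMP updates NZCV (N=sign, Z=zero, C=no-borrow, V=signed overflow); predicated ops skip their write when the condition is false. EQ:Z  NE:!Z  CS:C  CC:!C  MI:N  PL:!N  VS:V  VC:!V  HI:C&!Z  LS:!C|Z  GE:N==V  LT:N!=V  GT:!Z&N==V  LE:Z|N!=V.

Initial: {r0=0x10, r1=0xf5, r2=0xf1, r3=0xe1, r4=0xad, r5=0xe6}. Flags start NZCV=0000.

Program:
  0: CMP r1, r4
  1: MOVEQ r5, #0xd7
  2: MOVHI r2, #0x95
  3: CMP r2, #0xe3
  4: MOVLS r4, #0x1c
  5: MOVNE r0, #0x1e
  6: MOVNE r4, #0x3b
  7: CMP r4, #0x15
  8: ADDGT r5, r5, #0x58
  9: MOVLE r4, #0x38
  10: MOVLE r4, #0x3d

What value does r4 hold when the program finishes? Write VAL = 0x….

VAL = 0x3b

0: ✓ CMP  NZCV=0010
1: · MOVEQ
2: ✓ MOVHI  r2←0x95
3: ✓ CMP  NZCV=1000
4: ✓ MOVLS  r4←0x1c
5: ✓ MOVNE  r0←0x1e
6: ✓ MOVNE  r4←0x3b
7: ✓ CMP  NZCV=0010
8: ✓ ADDGT  r5←0x3e
9: · MOVLE
10: · MOVLE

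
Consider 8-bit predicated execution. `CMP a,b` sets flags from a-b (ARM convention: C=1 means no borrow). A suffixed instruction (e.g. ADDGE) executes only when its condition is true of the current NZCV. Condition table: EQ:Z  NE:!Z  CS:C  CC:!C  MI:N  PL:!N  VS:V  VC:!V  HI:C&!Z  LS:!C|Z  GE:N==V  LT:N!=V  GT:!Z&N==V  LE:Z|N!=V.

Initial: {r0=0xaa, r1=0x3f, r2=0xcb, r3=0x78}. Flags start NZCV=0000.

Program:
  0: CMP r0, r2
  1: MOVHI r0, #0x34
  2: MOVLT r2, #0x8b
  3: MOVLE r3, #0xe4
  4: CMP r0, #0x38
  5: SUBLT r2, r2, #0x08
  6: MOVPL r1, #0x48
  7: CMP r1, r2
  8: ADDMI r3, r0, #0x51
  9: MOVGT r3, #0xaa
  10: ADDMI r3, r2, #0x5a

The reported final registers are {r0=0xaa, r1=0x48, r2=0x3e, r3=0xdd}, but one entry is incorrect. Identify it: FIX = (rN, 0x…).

FIX = (r2, 0x83)

0: ✓ CMP  NZCV=1000
1: · MOVHI
2: ✓ MOVLT  r2←0x8b
3: ✓ MOVLE  r3←0xe4
4: ✓ CMP  NZCV=0011
5: ✓ SUBLT  r2←0x83
6: ✓ MOVPL  r1←0x48
7: ✓ CMP  NZCV=1001
8: ✓ ADDMI  r3←0xfb
9: ✓ MOVGT  r3←0xaa
10: ✓ ADDMI  r3←0xdd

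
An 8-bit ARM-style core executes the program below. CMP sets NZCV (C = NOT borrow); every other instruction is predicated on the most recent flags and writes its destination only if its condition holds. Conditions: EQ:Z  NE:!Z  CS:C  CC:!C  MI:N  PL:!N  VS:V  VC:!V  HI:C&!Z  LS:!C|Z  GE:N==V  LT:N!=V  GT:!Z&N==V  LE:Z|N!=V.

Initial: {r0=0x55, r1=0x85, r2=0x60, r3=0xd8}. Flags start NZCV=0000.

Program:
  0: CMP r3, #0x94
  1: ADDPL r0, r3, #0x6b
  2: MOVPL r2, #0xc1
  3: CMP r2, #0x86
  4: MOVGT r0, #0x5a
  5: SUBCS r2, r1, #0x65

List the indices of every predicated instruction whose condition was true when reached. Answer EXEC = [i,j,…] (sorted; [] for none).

[0] flags=0010 → (cmp)
[1] flags=0010 PL?T → r0=0x43
[2] flags=0010 PL?T → r2=0xc1
[3] flags=0010 → (cmp)
[4] flags=0010 GT?T → r0=0x5a
[5] flags=0010 CS?T → r2=0x20

EXEC = [1,2,4,5]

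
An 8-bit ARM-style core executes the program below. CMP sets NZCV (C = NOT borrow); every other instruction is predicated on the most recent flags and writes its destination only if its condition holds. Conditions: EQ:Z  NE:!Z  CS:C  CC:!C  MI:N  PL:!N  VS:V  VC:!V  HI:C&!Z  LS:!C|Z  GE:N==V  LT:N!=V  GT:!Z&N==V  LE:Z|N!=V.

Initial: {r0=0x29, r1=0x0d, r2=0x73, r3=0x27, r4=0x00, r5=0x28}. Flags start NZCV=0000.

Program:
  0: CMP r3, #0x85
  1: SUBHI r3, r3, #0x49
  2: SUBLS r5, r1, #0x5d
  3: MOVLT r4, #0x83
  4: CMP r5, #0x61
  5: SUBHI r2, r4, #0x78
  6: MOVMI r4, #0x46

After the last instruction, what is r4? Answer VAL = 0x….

VAL = 0x00

[0] flags=1001 → (cmp)
[1] flags=1001 HI?F → skip
[2] flags=1001 LS?T → r5=0xb0
[3] flags=1001 LT?F → skip
[4] flags=0011 → (cmp)
[5] flags=0011 HI?T → r2=0x88
[6] flags=0011 MI?F → skip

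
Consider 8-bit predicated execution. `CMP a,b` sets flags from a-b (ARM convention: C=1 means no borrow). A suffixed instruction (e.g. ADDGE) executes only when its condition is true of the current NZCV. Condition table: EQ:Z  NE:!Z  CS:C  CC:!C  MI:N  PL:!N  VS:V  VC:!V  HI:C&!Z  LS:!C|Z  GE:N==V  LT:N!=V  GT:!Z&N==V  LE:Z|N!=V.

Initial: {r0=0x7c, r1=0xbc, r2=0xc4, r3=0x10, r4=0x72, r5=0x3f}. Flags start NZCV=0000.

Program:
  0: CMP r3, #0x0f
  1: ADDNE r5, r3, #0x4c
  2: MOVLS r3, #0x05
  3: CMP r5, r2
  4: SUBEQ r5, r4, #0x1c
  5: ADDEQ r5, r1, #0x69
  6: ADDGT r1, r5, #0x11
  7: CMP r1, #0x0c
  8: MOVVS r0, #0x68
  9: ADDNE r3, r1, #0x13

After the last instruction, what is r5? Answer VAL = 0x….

[0] flags=0010 → (cmp)
[1] flags=0010 NE?T → r5=0x5c
[2] flags=0010 LS?F → skip
[3] flags=1001 → (cmp)
[4] flags=1001 EQ?F → skip
[5] flags=1001 EQ?F → skip
[6] flags=1001 GT?T → r1=0x6d
[7] flags=0010 → (cmp)
[8] flags=0010 VS?F → skip
[9] flags=0010 NE?T → r3=0x80

VAL = 0x5c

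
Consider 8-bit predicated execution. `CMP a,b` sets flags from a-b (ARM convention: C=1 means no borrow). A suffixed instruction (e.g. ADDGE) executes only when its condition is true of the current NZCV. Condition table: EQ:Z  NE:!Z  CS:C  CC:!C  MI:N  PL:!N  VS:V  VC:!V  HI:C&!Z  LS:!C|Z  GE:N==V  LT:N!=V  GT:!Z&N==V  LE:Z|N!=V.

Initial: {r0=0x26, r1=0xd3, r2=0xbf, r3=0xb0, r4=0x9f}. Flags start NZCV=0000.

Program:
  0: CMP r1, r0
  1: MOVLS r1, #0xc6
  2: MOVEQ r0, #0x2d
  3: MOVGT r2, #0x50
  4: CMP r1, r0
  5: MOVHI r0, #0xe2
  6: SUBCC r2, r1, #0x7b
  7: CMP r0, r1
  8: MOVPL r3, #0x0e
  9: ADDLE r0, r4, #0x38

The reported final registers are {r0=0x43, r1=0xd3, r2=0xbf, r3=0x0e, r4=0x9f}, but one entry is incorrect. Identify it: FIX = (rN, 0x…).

0: ✓ CMP  NZCV=1010
1: · MOVLS
2: · MOVEQ
3: · MOVGT
4: ✓ CMP  NZCV=1010
5: ✓ MOVHI  r0←0xe2
6: · SUBCC
7: ✓ CMP  NZCV=0010
8: ✓ MOVPL  r3←0x0e
9: · ADDLE

FIX = (r0, 0xe2)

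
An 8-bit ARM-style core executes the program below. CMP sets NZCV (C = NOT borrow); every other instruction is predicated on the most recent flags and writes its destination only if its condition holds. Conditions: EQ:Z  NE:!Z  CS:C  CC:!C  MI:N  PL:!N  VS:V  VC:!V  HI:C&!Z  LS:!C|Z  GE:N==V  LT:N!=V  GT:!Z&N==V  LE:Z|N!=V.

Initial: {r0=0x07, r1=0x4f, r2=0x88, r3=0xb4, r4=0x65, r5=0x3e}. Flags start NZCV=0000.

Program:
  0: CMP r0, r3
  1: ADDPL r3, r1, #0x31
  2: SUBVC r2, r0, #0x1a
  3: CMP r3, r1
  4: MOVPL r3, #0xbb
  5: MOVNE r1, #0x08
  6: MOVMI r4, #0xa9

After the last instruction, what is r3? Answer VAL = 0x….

VAL = 0xbb

0: ✓ CMP  NZCV=0000
1: ✓ ADDPL  r3←0x80
2: ✓ SUBVC  r2←0xed
3: ✓ CMP  NZCV=0011
4: ✓ MOVPL  r3←0xbb
5: ✓ MOVNE  r1←0x08
6: · MOVMI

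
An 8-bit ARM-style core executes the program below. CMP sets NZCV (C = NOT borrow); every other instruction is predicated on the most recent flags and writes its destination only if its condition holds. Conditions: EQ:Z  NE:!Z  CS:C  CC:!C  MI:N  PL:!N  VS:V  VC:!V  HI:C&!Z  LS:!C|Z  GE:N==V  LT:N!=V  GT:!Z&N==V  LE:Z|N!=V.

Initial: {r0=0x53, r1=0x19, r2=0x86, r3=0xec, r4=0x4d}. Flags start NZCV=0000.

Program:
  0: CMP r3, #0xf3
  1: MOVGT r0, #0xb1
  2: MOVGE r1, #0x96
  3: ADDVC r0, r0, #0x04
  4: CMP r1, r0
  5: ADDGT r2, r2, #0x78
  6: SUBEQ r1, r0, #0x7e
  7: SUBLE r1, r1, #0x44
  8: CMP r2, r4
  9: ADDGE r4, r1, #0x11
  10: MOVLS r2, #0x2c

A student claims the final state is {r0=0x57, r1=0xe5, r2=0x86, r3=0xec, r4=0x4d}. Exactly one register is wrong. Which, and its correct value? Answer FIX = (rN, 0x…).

0: ✓ CMP  NZCV=1000
1: · MOVGT
2: · MOVGE
3: ✓ ADDVC  r0←0x57
4: ✓ CMP  NZCV=1000
5: · ADDGT
6: · SUBEQ
7: ✓ SUBLE  r1←0xd5
8: ✓ CMP  NZCV=0011
9: · ADDGE
10: · MOVLS

FIX = (r1, 0xd5)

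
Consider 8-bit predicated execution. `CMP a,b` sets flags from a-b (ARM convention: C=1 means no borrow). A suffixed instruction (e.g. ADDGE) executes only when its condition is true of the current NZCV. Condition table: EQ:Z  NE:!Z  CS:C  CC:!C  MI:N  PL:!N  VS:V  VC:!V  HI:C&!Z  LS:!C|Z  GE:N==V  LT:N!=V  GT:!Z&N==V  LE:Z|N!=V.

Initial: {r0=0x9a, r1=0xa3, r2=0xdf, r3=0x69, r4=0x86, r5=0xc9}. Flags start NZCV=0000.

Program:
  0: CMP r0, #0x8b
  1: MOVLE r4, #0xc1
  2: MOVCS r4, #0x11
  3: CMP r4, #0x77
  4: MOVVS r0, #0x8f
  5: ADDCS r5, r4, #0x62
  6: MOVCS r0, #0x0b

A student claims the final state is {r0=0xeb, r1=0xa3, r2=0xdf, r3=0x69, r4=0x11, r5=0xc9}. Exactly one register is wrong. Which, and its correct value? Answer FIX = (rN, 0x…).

[0] flags=0010 → (cmp)
[1] flags=0010 LE?F → skip
[2] flags=0010 CS?T → r4=0x11
[3] flags=1000 → (cmp)
[4] flags=1000 VS?F → skip
[5] flags=1000 CS?F → skip
[6] flags=1000 CS?F → skip

FIX = (r0, 0x9a)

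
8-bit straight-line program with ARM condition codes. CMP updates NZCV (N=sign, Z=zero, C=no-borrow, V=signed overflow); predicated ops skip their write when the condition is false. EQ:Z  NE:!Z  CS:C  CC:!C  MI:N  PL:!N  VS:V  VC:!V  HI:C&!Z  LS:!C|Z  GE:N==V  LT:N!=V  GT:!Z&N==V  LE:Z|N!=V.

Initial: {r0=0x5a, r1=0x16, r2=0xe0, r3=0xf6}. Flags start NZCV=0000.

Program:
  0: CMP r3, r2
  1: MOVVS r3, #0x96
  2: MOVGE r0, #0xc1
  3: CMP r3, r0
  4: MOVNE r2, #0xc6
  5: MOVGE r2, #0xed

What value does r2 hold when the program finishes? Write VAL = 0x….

VAL = 0xed

[0] flags=0010 → (cmp)
[1] flags=0010 VS?F → skip
[2] flags=0010 GE?T → r0=0xc1
[3] flags=0010 → (cmp)
[4] flags=0010 NE?T → r2=0xc6
[5] flags=0010 GE?T → r2=0xed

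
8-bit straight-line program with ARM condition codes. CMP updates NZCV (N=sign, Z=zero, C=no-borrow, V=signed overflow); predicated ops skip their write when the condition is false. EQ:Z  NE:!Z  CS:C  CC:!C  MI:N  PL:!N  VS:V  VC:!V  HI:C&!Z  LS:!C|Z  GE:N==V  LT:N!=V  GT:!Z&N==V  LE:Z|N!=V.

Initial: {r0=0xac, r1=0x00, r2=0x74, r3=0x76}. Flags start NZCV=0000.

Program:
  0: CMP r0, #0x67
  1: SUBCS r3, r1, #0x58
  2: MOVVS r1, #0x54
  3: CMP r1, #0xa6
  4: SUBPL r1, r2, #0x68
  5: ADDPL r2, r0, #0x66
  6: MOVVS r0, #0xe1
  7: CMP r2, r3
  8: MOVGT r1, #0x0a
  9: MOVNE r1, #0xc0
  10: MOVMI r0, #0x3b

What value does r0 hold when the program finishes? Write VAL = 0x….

[0] flags=0011 → (cmp)
[1] flags=0011 CS?T → r3=0xa8
[2] flags=0011 VS?T → r1=0x54
[3] flags=1001 → (cmp)
[4] flags=1001 PL?F → skip
[5] flags=1001 PL?F → skip
[6] flags=1001 VS?T → r0=0xe1
[7] flags=1001 → (cmp)
[8] flags=1001 GT?T → r1=0x0a
[9] flags=1001 NE?T → r1=0xc0
[10] flags=1001 MI?T → r0=0x3b

VAL = 0x3b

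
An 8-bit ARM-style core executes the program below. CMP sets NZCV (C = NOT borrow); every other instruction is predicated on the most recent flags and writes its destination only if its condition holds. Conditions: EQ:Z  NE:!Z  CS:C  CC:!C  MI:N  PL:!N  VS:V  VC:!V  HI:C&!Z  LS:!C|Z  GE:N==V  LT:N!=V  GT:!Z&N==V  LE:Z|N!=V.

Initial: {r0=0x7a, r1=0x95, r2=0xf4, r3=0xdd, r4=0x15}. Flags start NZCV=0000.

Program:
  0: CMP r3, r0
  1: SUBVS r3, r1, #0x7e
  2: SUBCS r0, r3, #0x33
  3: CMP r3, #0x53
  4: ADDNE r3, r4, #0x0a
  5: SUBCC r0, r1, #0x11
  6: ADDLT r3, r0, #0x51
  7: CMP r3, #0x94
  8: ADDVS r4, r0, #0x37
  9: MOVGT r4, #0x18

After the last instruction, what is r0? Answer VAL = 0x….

[0] flags=0011 → (cmp)
[1] flags=0011 VS?T → r3=0x17
[2] flags=0011 CS?T → r0=0xe4
[3] flags=1000 → (cmp)
[4] flags=1000 NE?T → r3=0x1f
[5] flags=1000 CC?T → r0=0x84
[6] flags=1000 LT?T → r3=0xd5
[7] flags=0010 → (cmp)
[8] flags=0010 VS?F → skip
[9] flags=0010 GT?T → r4=0x18

VAL = 0x84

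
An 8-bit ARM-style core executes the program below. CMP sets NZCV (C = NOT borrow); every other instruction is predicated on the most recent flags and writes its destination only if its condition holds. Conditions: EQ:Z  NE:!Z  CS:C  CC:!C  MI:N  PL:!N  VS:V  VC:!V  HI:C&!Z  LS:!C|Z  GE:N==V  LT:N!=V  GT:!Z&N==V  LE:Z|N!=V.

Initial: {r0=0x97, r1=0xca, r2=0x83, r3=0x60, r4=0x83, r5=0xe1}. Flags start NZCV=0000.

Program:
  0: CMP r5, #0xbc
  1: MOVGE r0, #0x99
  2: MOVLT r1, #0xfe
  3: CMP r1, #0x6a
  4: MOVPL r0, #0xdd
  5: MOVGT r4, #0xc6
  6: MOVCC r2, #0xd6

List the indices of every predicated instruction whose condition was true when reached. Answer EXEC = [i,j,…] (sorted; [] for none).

[0] flags=0010 → (cmp)
[1] flags=0010 GE?T → r0=0x99
[2] flags=0010 LT?F → skip
[3] flags=0011 → (cmp)
[4] flags=0011 PL?T → r0=0xdd
[5] flags=0011 GT?F → skip
[6] flags=0011 CC?F → skip

EXEC = [1,4]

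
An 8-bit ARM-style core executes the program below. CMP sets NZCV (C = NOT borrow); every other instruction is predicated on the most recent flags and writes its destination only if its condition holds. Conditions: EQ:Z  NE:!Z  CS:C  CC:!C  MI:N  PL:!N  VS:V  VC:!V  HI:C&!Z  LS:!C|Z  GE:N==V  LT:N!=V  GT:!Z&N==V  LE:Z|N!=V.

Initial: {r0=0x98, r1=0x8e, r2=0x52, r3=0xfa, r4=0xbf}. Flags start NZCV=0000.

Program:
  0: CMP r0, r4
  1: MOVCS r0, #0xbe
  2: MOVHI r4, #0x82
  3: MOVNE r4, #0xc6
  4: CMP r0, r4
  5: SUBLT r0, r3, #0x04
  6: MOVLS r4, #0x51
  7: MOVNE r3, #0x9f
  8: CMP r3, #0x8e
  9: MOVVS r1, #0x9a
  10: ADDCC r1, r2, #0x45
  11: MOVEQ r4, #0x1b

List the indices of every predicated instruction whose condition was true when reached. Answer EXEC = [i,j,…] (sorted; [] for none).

EXEC = [3,5,6,7]

0: ✓ CMP  NZCV=1000
1: · MOVCS
2: · MOVHI
3: ✓ MOVNE  r4←0xc6
4: ✓ CMP  NZCV=1000
5: ✓ SUBLT  r0←0xf6
6: ✓ MOVLS  r4←0x51
7: ✓ MOVNE  r3←0x9f
8: ✓ CMP  NZCV=0010
9: · MOVVS
10: · ADDCC
11: · MOVEQ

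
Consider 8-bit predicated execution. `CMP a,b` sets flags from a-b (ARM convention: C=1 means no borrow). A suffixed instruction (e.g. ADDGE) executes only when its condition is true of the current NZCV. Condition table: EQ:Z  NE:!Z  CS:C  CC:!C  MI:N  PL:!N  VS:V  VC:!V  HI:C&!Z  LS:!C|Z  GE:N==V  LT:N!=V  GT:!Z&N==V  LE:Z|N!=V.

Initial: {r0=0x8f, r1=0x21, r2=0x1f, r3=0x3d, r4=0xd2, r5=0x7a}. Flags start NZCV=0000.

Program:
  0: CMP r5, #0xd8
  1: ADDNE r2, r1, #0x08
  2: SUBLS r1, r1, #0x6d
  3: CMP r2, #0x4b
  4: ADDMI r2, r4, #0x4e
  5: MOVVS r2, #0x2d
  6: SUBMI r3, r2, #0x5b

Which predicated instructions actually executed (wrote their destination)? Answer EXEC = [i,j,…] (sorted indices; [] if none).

EXEC = [1,2,4,6]

0: ✓ CMP  NZCV=1001
1: ✓ ADDNE  r2←0x29
2: ✓ SUBLS  r1←0xb4
3: ✓ CMP  NZCV=1000
4: ✓ ADDMI  r2←0x20
5: · MOVVS
6: ✓ SUBMI  r3←0xc5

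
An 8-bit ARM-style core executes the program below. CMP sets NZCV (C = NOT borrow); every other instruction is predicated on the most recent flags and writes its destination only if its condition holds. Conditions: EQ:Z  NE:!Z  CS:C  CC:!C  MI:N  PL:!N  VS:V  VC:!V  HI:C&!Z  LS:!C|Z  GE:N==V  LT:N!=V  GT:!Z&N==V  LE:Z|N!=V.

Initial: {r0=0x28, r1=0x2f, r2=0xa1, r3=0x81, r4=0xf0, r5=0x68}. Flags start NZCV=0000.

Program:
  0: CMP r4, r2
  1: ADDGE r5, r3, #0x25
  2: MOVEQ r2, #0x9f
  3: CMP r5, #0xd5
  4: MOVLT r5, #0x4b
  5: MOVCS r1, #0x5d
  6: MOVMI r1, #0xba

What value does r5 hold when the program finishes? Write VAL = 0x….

VAL = 0x4b

[0] flags=0010 → (cmp)
[1] flags=0010 GE?T → r5=0xa6
[2] flags=0010 EQ?F → skip
[3] flags=1000 → (cmp)
[4] flags=1000 LT?T → r5=0x4b
[5] flags=1000 CS?F → skip
[6] flags=1000 MI?T → r1=0xba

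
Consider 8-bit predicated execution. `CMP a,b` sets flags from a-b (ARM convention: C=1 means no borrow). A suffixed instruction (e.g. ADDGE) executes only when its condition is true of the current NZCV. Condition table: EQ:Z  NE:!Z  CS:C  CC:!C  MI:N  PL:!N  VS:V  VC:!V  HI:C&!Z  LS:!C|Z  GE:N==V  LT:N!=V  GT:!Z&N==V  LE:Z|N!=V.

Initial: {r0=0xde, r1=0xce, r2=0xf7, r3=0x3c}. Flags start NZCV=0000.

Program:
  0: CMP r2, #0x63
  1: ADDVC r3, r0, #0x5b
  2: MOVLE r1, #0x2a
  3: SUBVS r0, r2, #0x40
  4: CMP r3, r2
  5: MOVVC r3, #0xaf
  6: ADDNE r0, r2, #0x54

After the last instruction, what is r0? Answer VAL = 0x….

0: ✓ CMP  NZCV=1010
1: ✓ ADDVC  r3←0x39
2: ✓ MOVLE  r1←0x2a
3: · SUBVS
4: ✓ CMP  NZCV=0000
5: ✓ MOVVC  r3←0xaf
6: ✓ ADDNE  r0←0x4b

VAL = 0x4b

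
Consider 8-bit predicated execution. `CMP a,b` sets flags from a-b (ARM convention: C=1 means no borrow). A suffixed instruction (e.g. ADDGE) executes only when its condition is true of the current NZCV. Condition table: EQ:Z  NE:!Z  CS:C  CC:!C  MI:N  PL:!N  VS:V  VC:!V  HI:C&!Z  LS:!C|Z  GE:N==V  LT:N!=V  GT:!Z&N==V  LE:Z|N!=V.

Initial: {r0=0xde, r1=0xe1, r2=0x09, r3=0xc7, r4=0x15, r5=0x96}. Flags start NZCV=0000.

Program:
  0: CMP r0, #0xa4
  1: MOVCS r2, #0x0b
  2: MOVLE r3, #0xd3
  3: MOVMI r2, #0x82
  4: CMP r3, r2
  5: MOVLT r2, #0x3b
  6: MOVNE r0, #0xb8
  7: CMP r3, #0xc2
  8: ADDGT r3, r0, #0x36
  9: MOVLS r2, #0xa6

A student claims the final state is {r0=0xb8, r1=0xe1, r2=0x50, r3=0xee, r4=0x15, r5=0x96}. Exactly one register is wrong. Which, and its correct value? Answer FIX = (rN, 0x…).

[0] flags=0010 → (cmp)
[1] flags=0010 CS?T → r2=0x0b
[2] flags=0010 LE?F → skip
[3] flags=0010 MI?F → skip
[4] flags=1010 → (cmp)
[5] flags=1010 LT?T → r2=0x3b
[6] flags=1010 NE?T → r0=0xb8
[7] flags=0010 → (cmp)
[8] flags=0010 GT?T → r3=0xee
[9] flags=0010 LS?F → skip

FIX = (r2, 0x3b)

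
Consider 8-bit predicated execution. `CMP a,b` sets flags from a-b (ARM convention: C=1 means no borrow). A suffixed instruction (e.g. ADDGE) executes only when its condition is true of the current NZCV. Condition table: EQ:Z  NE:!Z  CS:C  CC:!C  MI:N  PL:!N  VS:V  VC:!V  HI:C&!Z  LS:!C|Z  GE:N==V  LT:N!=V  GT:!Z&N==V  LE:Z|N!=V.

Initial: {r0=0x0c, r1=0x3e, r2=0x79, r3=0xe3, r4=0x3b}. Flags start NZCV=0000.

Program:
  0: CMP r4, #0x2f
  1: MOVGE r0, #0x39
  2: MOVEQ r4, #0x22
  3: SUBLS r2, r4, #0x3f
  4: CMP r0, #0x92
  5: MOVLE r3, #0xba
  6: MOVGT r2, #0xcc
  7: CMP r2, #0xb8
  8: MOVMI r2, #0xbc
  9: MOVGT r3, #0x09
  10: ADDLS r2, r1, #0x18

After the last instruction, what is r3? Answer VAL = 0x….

VAL = 0x09

0: ✓ CMP  NZCV=0010
1: ✓ MOVGE  r0←0x39
2: · MOVEQ
3: · SUBLS
4: ✓ CMP  NZCV=1001
5: · MOVLE
6: ✓ MOVGT  r2←0xcc
7: ✓ CMP  NZCV=0010
8: · MOVMI
9: ✓ MOVGT  r3←0x09
10: · ADDLS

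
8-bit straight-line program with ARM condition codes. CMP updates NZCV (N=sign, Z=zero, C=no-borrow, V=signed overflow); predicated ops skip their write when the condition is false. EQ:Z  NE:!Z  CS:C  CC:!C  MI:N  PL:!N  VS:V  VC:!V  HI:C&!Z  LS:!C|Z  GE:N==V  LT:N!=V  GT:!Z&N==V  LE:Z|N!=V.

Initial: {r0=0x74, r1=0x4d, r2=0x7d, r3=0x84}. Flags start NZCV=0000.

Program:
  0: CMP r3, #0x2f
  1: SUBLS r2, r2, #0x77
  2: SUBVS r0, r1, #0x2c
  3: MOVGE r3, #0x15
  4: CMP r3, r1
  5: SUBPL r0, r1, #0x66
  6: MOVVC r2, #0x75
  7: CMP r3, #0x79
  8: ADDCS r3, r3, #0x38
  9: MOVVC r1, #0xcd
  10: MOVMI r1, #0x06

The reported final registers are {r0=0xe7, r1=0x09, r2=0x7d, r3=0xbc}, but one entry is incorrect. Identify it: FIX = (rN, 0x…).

FIX = (r1, 0x4d)

[0] flags=0011 → (cmp)
[1] flags=0011 LS?F → skip
[2] flags=0011 VS?T → r0=0x21
[3] flags=0011 GE?F → skip
[4] flags=0011 → (cmp)
[5] flags=0011 PL?T → r0=0xe7
[6] flags=0011 VC?F → skip
[7] flags=0011 → (cmp)
[8] flags=0011 CS?T → r3=0xbc
[9] flags=0011 VC?F → skip
[10] flags=0011 MI?F → skip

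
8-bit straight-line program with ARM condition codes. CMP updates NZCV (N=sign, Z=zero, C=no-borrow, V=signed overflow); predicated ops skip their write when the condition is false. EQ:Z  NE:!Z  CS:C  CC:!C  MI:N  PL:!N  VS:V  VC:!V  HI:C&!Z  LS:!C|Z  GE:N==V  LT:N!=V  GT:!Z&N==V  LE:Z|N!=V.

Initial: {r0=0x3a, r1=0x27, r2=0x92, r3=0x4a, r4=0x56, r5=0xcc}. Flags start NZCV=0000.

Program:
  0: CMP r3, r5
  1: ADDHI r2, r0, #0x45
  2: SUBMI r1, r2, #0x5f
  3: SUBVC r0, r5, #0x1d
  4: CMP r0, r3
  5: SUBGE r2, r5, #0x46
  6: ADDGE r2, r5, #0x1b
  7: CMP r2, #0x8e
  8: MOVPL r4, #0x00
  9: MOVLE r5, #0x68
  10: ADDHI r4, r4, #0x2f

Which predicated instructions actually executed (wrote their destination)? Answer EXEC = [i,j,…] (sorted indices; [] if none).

[0] flags=0000 → (cmp)
[1] flags=0000 HI?F → skip
[2] flags=0000 MI?F → skip
[3] flags=0000 VC?T → r0=0xaf
[4] flags=0011 → (cmp)
[5] flags=0011 GE?F → skip
[6] flags=0011 GE?F → skip
[7] flags=0010 → (cmp)
[8] flags=0010 PL?T → r4=0x00
[9] flags=0010 LE?F → skip
[10] flags=0010 HI?T → r4=0x2f

EXEC = [3,8,10]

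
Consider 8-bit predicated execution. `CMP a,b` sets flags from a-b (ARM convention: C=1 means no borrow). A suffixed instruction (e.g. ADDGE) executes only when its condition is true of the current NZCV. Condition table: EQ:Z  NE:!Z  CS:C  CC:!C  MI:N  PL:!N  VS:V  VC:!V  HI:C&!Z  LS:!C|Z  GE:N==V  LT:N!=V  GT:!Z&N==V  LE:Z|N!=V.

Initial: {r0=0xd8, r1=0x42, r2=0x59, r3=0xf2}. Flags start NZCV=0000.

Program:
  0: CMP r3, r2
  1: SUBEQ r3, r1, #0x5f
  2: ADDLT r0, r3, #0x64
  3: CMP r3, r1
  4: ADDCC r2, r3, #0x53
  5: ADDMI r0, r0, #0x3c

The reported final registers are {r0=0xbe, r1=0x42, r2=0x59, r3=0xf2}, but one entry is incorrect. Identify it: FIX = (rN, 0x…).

FIX = (r0, 0x92)

[0] flags=1010 → (cmp)
[1] flags=1010 EQ?F → skip
[2] flags=1010 LT?T → r0=0x56
[3] flags=1010 → (cmp)
[4] flags=1010 CC?F → skip
[5] flags=1010 MI?T → r0=0x92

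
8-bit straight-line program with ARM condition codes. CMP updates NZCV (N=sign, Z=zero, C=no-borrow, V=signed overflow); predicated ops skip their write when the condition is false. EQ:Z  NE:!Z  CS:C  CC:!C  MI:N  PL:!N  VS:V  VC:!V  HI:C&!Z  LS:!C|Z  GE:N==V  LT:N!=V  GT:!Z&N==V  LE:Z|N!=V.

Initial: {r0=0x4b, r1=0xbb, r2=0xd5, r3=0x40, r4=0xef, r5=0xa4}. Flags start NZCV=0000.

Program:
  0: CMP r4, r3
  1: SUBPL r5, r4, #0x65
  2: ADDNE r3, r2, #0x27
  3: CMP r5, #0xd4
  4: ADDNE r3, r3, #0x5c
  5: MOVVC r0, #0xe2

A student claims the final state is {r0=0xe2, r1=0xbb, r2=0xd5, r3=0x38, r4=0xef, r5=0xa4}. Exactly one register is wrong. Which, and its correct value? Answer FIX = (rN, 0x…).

FIX = (r3, 0x58)

0: ✓ CMP  NZCV=1010
1: · SUBPL
2: ✓ ADDNE  r3←0xfc
3: ✓ CMP  NZCV=1000
4: ✓ ADDNE  r3←0x58
5: ✓ MOVVC  r0←0xe2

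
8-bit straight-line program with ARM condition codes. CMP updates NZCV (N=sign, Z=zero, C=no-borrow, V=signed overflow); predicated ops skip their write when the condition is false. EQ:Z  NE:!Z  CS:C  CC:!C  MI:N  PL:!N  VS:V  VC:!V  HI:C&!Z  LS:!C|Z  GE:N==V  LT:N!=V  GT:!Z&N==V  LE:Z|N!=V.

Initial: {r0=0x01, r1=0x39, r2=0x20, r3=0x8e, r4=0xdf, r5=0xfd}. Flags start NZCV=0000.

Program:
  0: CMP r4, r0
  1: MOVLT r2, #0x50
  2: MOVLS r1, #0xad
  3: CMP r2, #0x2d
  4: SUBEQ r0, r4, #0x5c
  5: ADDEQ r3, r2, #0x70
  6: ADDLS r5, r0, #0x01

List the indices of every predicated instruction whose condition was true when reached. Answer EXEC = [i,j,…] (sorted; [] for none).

[0] flags=1010 → (cmp)
[1] flags=1010 LT?T → r2=0x50
[2] flags=1010 LS?F → skip
[3] flags=0010 → (cmp)
[4] flags=0010 EQ?F → skip
[5] flags=0010 EQ?F → skip
[6] flags=0010 LS?F → skip

EXEC = [1]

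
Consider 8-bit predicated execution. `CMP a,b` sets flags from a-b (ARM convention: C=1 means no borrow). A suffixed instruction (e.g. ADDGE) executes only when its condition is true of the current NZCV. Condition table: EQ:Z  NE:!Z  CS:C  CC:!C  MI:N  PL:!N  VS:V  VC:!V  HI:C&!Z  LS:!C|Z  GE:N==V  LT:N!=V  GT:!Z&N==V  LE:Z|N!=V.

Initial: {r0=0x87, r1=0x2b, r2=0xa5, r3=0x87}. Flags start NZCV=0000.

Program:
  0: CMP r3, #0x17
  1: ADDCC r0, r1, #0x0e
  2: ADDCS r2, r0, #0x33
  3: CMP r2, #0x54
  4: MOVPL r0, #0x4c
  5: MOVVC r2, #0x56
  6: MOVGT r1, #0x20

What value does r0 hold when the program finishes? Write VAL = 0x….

VAL = 0x4c

[0] flags=0011 → (cmp)
[1] flags=0011 CC?F → skip
[2] flags=0011 CS?T → r2=0xba
[3] flags=0011 → (cmp)
[4] flags=0011 PL?T → r0=0x4c
[5] flags=0011 VC?F → skip
[6] flags=0011 GT?F → skip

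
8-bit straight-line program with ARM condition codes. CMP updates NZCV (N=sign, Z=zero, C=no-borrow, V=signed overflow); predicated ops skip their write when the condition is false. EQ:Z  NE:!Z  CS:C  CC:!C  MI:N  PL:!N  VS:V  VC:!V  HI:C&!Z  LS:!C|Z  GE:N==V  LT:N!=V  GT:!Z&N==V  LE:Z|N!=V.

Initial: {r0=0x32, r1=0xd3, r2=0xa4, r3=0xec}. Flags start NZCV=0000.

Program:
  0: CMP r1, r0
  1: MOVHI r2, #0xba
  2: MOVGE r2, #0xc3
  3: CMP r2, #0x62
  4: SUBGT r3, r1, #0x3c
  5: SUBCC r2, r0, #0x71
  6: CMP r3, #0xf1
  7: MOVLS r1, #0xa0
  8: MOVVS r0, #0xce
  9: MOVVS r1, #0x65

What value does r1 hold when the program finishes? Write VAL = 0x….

[0] flags=1010 → (cmp)
[1] flags=1010 HI?T → r2=0xba
[2] flags=1010 GE?F → skip
[3] flags=0011 → (cmp)
[4] flags=0011 GT?F → skip
[5] flags=0011 CC?F → skip
[6] flags=1000 → (cmp)
[7] flags=1000 LS?T → r1=0xa0
[8] flags=1000 VS?F → skip
[9] flags=1000 VS?F → skip

VAL = 0xa0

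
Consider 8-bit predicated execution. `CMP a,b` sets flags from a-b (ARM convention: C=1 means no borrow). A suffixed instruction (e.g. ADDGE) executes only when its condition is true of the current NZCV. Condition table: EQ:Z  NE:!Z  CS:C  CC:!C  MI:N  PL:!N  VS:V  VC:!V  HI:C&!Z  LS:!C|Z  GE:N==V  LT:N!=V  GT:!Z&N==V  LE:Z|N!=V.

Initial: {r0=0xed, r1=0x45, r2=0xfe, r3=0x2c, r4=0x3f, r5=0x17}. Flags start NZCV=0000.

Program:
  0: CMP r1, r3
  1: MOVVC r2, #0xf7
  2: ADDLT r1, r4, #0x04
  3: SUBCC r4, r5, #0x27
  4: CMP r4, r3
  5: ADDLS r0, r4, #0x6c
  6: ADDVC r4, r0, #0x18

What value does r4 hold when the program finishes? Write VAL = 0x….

[0] flags=0010 → (cmp)
[1] flags=0010 VC?T → r2=0xf7
[2] flags=0010 LT?F → skip
[3] flags=0010 CC?F → skip
[4] flags=0010 → (cmp)
[5] flags=0010 LS?F → skip
[6] flags=0010 VC?T → r4=0x05

VAL = 0x05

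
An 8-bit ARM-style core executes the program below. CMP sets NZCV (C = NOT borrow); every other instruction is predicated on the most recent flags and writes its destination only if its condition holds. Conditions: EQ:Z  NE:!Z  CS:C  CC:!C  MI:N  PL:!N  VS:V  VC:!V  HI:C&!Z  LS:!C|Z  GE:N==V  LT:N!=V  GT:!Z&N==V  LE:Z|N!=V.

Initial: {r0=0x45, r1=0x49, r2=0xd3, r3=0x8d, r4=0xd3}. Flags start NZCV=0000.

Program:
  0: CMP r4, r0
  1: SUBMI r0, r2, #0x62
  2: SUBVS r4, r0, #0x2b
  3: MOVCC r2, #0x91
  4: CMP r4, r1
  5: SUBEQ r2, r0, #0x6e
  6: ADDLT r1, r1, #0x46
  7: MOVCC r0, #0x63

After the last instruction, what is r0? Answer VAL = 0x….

0: ✓ CMP  NZCV=1010
1: ✓ SUBMI  r0←0x71
2: · SUBVS
3: · MOVCC
4: ✓ CMP  NZCV=1010
5: · SUBEQ
6: ✓ ADDLT  r1←0x8f
7: · MOVCC

VAL = 0x71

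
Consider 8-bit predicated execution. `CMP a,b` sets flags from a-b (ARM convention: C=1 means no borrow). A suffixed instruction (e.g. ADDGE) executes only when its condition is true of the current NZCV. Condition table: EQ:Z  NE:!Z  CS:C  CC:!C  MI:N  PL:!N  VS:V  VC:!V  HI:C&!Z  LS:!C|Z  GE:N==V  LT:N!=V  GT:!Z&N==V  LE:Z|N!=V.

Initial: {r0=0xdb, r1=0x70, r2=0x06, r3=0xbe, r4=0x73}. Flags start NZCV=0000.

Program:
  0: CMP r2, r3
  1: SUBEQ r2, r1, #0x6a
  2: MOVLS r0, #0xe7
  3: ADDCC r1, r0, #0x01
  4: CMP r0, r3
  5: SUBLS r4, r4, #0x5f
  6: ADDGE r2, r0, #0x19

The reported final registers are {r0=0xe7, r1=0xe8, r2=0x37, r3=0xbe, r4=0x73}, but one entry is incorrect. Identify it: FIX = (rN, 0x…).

[0] flags=0000 → (cmp)
[1] flags=0000 EQ?F → skip
[2] flags=0000 LS?T → r0=0xe7
[3] flags=0000 CC?T → r1=0xe8
[4] flags=0010 → (cmp)
[5] flags=0010 LS?F → skip
[6] flags=0010 GE?T → r2=0x00

FIX = (r2, 0x00)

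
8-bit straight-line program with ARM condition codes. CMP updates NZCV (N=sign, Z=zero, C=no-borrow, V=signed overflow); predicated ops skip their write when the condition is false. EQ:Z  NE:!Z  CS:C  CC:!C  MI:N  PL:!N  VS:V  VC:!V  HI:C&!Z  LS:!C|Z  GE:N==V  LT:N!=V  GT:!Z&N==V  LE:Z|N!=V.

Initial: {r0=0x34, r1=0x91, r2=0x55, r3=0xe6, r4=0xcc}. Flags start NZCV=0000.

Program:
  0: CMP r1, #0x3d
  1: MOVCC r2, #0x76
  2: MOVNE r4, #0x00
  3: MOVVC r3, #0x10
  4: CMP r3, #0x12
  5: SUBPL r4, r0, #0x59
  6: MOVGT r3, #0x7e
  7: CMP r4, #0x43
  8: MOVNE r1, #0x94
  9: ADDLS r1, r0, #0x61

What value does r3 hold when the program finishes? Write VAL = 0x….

[0] flags=0011 → (cmp)
[1] flags=0011 CC?F → skip
[2] flags=0011 NE?T → r4=0x00
[3] flags=0011 VC?F → skip
[4] flags=1010 → (cmp)
[5] flags=1010 PL?F → skip
[6] flags=1010 GT?F → skip
[7] flags=1000 → (cmp)
[8] flags=1000 NE?T → r1=0x94
[9] flags=1000 LS?T → r1=0x95

VAL = 0xe6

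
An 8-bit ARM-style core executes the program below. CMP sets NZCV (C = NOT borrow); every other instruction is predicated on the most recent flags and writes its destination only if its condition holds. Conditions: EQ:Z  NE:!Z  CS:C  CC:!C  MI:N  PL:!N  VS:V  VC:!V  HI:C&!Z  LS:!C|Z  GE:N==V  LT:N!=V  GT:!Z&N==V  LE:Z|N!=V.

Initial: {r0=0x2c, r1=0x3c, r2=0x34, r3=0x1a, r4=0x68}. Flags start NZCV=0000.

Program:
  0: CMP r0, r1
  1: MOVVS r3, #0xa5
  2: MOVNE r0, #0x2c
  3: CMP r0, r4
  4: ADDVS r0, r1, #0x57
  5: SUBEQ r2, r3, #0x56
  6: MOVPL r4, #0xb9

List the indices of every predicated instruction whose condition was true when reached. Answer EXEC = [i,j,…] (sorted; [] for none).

[0] flags=1000 → (cmp)
[1] flags=1000 VS?F → skip
[2] flags=1000 NE?T → r0=0x2c
[3] flags=1000 → (cmp)
[4] flags=1000 VS?F → skip
[5] flags=1000 EQ?F → skip
[6] flags=1000 PL?F → skip

EXEC = [2]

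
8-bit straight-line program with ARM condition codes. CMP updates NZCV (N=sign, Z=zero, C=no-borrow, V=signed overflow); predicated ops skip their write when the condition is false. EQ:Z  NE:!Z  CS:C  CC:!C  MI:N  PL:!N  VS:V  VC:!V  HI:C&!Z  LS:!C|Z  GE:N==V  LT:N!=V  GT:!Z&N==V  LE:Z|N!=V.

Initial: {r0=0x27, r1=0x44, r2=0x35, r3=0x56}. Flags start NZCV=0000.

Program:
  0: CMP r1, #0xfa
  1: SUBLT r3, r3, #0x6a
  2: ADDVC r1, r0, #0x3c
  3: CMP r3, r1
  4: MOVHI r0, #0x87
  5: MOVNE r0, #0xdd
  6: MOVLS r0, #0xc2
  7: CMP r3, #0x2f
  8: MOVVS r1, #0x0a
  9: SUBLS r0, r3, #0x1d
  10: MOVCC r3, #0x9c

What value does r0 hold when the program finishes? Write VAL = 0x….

[0] flags=0000 → (cmp)
[1] flags=0000 LT?F → skip
[2] flags=0000 VC?T → r1=0x63
[3] flags=1000 → (cmp)
[4] flags=1000 HI?F → skip
[5] flags=1000 NE?T → r0=0xdd
[6] flags=1000 LS?T → r0=0xc2
[7] flags=0010 → (cmp)
[8] flags=0010 VS?F → skip
[9] flags=0010 LS?F → skip
[10] flags=0010 CC?F → skip

VAL = 0xc2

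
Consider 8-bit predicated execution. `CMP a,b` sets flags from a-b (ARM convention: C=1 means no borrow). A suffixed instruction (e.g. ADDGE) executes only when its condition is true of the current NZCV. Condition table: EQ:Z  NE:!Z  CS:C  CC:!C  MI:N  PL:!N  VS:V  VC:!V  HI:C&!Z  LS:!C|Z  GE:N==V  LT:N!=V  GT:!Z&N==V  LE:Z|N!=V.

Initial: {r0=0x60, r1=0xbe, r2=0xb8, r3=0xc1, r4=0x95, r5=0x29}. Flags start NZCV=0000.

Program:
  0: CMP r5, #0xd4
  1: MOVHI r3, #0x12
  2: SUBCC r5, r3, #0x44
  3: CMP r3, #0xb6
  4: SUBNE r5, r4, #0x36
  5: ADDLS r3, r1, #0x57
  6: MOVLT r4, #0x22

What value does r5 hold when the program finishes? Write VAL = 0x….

[0] flags=0000 → (cmp)
[1] flags=0000 HI?F → skip
[2] flags=0000 CC?T → r5=0x7d
[3] flags=0010 → (cmp)
[4] flags=0010 NE?T → r5=0x5f
[5] flags=0010 LS?F → skip
[6] flags=0010 LT?F → skip

VAL = 0x5f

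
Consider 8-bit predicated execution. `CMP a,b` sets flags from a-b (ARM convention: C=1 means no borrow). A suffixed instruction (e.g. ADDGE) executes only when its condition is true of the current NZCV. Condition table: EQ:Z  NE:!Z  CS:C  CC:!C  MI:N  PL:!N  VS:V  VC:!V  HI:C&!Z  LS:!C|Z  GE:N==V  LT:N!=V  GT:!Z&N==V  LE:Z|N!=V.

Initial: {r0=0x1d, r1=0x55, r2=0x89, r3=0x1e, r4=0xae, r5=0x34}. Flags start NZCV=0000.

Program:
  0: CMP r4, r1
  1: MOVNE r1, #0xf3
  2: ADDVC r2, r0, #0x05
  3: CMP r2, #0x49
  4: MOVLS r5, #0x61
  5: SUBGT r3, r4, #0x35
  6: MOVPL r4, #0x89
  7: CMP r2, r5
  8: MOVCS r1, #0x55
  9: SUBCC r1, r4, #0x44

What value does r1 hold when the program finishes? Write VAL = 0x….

0: ✓ CMP  NZCV=0011
1: ✓ MOVNE  r1←0xf3
2: · ADDVC
3: ✓ CMP  NZCV=0011
4: · MOVLS
5: · SUBGT
6: ✓ MOVPL  r4←0x89
7: ✓ CMP  NZCV=0011
8: ✓ MOVCS  r1←0x55
9: · SUBCC

VAL = 0x55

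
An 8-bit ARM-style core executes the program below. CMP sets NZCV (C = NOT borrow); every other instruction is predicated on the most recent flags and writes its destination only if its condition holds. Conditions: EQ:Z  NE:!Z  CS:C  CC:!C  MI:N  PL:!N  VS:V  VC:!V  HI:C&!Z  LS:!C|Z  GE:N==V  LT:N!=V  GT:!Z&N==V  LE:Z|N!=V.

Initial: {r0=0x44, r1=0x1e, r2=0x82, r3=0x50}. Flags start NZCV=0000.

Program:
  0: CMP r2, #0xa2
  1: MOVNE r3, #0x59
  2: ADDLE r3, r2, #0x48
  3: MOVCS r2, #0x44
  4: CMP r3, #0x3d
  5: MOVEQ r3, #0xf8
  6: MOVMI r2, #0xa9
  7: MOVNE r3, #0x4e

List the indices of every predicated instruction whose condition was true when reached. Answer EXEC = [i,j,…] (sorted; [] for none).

[0] flags=1000 → (cmp)
[1] flags=1000 NE?T → r3=0x59
[2] flags=1000 LE?T → r3=0xca
[3] flags=1000 CS?F → skip
[4] flags=1010 → (cmp)
[5] flags=1010 EQ?F → skip
[6] flags=1010 MI?T → r2=0xa9
[7] flags=1010 NE?T → r3=0x4e

EXEC = [1,2,6,7]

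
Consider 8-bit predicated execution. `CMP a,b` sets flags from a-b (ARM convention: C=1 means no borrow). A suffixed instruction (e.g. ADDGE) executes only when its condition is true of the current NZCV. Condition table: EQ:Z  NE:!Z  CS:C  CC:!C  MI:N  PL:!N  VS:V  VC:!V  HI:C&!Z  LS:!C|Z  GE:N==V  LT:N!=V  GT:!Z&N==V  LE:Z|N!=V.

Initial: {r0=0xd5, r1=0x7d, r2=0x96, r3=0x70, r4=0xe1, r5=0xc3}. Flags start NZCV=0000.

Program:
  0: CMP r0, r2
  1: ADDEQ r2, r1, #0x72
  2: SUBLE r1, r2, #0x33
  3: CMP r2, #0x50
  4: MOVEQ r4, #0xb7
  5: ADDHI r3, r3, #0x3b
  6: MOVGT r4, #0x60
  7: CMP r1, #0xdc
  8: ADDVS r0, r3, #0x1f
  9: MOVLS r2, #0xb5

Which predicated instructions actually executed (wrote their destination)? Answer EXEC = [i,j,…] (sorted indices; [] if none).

EXEC = [5,8,9]

[0] flags=0010 → (cmp)
[1] flags=0010 EQ?F → skip
[2] flags=0010 LE?F → skip
[3] flags=0011 → (cmp)
[4] flags=0011 EQ?F → skip
[5] flags=0011 HI?T → r3=0xab
[6] flags=0011 GT?F → skip
[7] flags=1001 → (cmp)
[8] flags=1001 VS?T → r0=0xca
[9] flags=1001 LS?T → r2=0xb5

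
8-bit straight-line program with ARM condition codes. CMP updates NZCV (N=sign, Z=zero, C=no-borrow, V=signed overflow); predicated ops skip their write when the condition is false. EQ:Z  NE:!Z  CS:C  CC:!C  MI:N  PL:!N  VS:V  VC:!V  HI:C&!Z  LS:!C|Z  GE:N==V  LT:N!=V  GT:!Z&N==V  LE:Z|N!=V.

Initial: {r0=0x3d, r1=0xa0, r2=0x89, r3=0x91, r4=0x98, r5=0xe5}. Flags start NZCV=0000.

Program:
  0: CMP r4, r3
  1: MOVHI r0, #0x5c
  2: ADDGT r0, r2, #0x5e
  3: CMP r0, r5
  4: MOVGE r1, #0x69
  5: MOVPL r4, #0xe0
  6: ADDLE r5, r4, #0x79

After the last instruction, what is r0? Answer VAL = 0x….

VAL = 0xe7

[0] flags=0010 → (cmp)
[1] flags=0010 HI?T → r0=0x5c
[2] flags=0010 GT?T → r0=0xe7
[3] flags=0010 → (cmp)
[4] flags=0010 GE?T → r1=0x69
[5] flags=0010 PL?T → r4=0xe0
[6] flags=0010 LE?F → skip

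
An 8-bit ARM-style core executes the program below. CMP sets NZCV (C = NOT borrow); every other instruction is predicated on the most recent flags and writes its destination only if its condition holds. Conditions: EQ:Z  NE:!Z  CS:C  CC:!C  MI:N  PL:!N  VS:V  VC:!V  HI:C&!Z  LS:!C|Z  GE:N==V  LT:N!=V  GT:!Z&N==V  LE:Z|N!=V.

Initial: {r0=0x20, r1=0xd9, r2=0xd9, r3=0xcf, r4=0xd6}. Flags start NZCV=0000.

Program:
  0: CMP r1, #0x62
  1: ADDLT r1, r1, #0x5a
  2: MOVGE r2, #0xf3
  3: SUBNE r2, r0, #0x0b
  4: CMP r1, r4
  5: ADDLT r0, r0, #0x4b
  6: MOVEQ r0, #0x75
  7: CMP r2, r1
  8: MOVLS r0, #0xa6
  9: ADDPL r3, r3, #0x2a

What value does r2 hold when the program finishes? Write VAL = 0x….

VAL = 0x15

0: ✓ CMP  NZCV=0011
1: ✓ ADDLT  r1←0x33
2: · MOVGE
3: ✓ SUBNE  r2←0x15
4: ✓ CMP  NZCV=0000
5: · ADDLT
6: · MOVEQ
7: ✓ CMP  NZCV=1000
8: ✓ MOVLS  r0←0xa6
9: · ADDPL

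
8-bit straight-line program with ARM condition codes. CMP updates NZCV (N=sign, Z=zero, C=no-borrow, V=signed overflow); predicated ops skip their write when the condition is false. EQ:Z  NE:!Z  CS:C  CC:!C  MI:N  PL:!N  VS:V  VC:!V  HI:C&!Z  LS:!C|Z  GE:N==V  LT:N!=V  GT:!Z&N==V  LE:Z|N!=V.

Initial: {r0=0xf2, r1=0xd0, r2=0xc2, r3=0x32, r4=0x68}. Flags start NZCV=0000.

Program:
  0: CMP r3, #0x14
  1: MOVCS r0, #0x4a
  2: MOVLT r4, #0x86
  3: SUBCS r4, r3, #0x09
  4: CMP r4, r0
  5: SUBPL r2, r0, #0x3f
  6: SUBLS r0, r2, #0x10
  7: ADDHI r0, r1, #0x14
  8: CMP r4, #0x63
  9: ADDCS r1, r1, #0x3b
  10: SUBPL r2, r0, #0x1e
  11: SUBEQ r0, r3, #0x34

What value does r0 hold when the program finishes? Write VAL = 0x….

VAL = 0xb2

0: ✓ CMP  NZCV=0010
1: ✓ MOVCS  r0←0x4a
2: · MOVLT
3: ✓ SUBCS  r4←0x29
4: ✓ CMP  NZCV=1000
5: · SUBPL
6: ✓ SUBLS  r0←0xb2
7: · ADDHI
8: ✓ CMP  NZCV=1000
9: · ADDCS
10: · SUBPL
11: · SUBEQ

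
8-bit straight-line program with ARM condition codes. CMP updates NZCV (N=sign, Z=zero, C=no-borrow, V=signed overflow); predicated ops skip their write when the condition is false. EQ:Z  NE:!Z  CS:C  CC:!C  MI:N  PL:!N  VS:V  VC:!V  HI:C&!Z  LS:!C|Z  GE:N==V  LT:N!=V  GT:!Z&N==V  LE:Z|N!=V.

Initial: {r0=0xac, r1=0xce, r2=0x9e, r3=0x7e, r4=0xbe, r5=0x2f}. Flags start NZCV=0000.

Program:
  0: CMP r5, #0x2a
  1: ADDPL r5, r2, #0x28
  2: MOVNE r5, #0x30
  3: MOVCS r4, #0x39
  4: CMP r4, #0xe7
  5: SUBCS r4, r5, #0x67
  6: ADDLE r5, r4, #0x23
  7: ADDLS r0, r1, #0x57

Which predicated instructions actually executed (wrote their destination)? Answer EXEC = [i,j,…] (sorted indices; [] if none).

0: ✓ CMP  NZCV=0010
1: ✓ ADDPL  r5←0xc6
2: ✓ MOVNE  r5←0x30
3: ✓ MOVCS  r4←0x39
4: ✓ CMP  NZCV=0000
5: · SUBCS
6: · ADDLE
7: ✓ ADDLS  r0←0x25

EXEC = [1,2,3,7]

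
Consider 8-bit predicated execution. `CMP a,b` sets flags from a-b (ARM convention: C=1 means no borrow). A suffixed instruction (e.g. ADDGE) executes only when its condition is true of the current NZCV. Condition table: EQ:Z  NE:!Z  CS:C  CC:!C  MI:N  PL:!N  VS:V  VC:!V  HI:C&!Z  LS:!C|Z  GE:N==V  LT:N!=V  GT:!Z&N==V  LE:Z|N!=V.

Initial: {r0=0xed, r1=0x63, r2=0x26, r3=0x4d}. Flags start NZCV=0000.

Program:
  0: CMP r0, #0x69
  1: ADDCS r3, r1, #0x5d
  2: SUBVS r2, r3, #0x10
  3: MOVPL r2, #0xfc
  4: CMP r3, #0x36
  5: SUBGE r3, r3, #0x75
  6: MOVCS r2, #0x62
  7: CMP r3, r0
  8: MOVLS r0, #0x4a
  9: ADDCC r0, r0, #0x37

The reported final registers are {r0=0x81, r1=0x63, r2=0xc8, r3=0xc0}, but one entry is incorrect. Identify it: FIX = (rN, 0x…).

[0] flags=1010 → (cmp)
[1] flags=1010 CS?T → r3=0xc0
[2] flags=1010 VS?F → skip
[3] flags=1010 PL?F → skip
[4] flags=1010 → (cmp)
[5] flags=1010 GE?F → skip
[6] flags=1010 CS?T → r2=0x62
[7] flags=1000 → (cmp)
[8] flags=1000 LS?T → r0=0x4a
[9] flags=1000 CC?T → r0=0x81

FIX = (r2, 0x62)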